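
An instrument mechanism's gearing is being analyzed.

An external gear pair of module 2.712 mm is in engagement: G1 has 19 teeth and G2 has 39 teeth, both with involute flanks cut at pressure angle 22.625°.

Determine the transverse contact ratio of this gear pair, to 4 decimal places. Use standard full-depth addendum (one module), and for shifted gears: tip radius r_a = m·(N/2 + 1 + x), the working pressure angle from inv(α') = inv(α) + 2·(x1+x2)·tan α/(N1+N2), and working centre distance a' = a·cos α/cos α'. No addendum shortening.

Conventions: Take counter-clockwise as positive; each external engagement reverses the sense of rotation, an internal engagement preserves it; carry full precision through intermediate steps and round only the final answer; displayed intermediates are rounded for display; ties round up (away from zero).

1.5281

single-mesh involute tooth geometry (19T engaging 39T at module 2.712)
base radii: r_b1 = 23.781266, r_b2 = 48.814177
tip radii: r_a1 = 28.476000, r_a2 = 55.596000
no profile shift: α' = α, a' = a
action lengths: √(r_a1²−r_b1²) = 15.663141, √(r_a2²−r_b2²) = 26.609986
base pitch p_b = π·m·cos α = 7.864321
CR = (15.663141 + 26.609986 − 78.648000·sin 22.62500°)/7.864321 = 1.528090
contact ratio ≈ 1.5281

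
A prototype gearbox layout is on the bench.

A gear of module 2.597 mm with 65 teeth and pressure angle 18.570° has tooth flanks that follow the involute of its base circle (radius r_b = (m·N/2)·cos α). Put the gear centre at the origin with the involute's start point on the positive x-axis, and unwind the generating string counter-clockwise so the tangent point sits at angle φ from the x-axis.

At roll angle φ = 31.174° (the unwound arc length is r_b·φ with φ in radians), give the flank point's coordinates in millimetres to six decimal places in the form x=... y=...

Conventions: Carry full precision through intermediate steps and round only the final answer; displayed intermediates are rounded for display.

x=90.988484 y=4.169760

recognized (one wheel, involute flank): single-mesh tooth geometry, m = 2.597, N = 65
pitch radius r_p = m·N/2 = 2.597·65/2 = 84.402500
base radius r_b = r_p·cos α = 84.402500·cos 18.570° = 80.008108
roll angle φ = 31.174° = 0.54408894 rad
x = r_b·(cos φ + φ·sin φ) = 90.988484
y = r_b·(sin φ − φ·cos φ) = 4.169760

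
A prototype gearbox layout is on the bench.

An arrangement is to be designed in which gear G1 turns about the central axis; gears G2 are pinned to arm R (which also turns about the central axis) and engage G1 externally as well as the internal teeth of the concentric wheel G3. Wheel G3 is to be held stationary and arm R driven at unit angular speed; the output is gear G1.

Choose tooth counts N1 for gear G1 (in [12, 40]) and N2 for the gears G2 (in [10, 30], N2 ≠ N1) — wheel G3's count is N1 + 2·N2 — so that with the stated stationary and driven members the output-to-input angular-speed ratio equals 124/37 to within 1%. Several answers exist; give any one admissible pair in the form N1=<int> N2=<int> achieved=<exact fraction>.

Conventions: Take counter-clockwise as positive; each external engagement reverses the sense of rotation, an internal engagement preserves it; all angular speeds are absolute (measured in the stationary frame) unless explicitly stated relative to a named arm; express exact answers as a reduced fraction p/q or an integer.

class = planetary set [ratio 124/37 wanted; Willis about the carrier]
Willis with ω_ring = 0: ω_sun/ω_arm = (N1+N3)/N1; set equal to 124/37  ⇒  N3/N1 = 124/37 − 1 = 87/37
N3 = N1 + 2·N2  ⇒  N2/N1 = (N3/N1 − 1)/2 = (87/37 − 1)/2 = 25/37
smallest multiple with N1 ≥ 12 and N2 ≥ 10: k = 1  ⇒  N1 = 1·37 = 37, N2 = 1·25 = 25 (N1 ≤ 40, N2 ≤ 30, N2 ≠ N1 ✓), N3 = 37 + 2·25 = 87
check: (N1+N3)/N1 with N1 = 37, N3 = 87 gives 124/37; |achieved − target| = 0 ≤ 31/925 ✓

N1=37 N2=25 achieved=124/37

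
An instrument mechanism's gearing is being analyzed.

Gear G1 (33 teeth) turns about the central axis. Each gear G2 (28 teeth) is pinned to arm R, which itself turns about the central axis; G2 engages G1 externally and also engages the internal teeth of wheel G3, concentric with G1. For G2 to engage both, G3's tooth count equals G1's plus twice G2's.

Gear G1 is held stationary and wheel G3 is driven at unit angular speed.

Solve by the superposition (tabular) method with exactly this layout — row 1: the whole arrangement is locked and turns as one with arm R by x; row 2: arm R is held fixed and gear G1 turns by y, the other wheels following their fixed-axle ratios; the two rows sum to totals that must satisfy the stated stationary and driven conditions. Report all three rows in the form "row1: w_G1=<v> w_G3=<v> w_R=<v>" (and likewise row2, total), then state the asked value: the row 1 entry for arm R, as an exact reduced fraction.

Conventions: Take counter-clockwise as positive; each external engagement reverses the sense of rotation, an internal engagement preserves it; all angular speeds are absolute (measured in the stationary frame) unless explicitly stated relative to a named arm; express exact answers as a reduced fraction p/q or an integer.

row1: w_G1=89/122 w_G3=89/122 w_R=89/122
row2: w_G1=-89/122 w_G3=33/122 w_R=0
total: w_G1=0 w_G3=1 w_R=89/122
asked value: 89/122

planetary set (33T centre, 28T on arm, 89T internal) — Willis relation
row 1 (train locked, turned with arm): all members turn x
row 2: sun turns y, ring = −(33/89)·y, arm 0
boundary: total ω_sun = x + y = 0 and total ω_ring = x − (33/89)·y = 1  ⇒  y = -89/122, x = 89/122
row 2 ring = −(33/89)·(-89/122) = 33/122
totals (row 1 + row 2): sun 89/122 + (-89/122) = 0, ring 89/122 + 33/122 = 1, arm 89/122 + 0 = 89/122
asked cell (row1, arm) = 89/122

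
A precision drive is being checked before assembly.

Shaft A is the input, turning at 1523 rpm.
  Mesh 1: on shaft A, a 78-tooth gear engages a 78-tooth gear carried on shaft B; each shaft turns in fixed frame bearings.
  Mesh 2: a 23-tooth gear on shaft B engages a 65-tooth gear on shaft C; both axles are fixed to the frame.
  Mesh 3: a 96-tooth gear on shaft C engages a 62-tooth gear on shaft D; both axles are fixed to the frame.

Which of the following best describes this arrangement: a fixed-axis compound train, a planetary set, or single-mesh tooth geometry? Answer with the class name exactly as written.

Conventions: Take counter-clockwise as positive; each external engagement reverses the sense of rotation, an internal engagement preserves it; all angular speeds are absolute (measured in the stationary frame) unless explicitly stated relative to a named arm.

fixed-axis compound train

class = fixed-axis compound train [3 meshes; 3 ratios multiply, 3 sense flips]
classification: fixed-axis compound train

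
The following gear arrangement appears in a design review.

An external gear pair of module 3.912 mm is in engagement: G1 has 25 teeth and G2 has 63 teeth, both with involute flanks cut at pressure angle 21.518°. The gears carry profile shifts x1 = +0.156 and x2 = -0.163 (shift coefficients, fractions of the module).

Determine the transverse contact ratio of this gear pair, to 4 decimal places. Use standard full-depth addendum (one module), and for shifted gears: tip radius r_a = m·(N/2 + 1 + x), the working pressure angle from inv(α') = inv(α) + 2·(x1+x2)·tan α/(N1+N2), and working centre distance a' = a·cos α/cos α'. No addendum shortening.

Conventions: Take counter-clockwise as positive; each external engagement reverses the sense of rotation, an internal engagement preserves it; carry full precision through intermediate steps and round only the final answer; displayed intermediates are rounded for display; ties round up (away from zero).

1.6122

topology: single-mesh involute geometry — m = 3.912, 25T/63T pair
base radii: r_b1 = 45.491786, r_b2 = 114.639302
tip radii: r_a1 = 53.422272, r_a2 = 126.502344
inv(α') = inv(21.518°) + 2·(+0.156-0.163)·tan α/(25+63) = 0.01865075  ⇒  α' = 21.49485°
a' = a·cos α / cos α' = 172.1280·cos 21.518°/cos 21.49485° = 172.100602
action lengths: √(r_a1²−r_b1²) = 28.007794, √(r_a2²−r_b2²) = 53.485264
base pitch p_b = π·m·cos α = 11.433333
CR = (28.007794 + 53.485264 − 172.100602·sin 21.49485°)/11.433333 = 1.612160
contact ratio ≈ 1.6122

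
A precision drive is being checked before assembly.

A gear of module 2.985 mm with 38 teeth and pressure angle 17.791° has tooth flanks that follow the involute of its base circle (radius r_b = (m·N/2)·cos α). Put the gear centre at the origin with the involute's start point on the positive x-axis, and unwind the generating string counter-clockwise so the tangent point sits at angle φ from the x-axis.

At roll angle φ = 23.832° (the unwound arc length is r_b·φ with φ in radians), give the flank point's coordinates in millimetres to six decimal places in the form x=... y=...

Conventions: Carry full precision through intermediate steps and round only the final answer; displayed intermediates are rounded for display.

recognized (one wheel, involute flank): single-mesh tooth geometry, m = 2.985, N = 38
pitch radius r_p = m·N/2 = 2.985·38/2 = 56.715000
base radius r_b = r_p·cos α = 56.715000·cos 17.791° = 54.002741
roll angle φ = 23.832° = 0.41594687 rad
x = r_b·(cos φ + φ·sin φ) = 58.474172
y = r_b·(sin φ − φ·cos φ) = 1.273138

x=58.474172 y=1.273138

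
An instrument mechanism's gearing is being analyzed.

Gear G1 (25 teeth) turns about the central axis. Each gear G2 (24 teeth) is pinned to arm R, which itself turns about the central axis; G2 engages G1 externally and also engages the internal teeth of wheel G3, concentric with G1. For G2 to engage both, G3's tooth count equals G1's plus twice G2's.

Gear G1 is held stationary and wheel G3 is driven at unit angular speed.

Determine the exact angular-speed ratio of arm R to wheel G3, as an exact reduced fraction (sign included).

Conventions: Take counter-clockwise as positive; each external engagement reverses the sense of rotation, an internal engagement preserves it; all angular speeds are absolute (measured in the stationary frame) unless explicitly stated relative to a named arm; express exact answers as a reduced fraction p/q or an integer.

73/98

class = planetary set [G3 = 25+2·24 = 73; Willis about the carrier]
ring teeth: 25 + 2·24 = 73
25(ω_sun−ω_arm) = −73(ω_ring−ω_arm),  ω_sun = 0, ω_ring = 1
25(0−ω_arm) = −73(1−ω_arm)  ⇒  98·ω_arm = 73  ⇒  ω_arm = 73/98
ω_out/ω_in = 73/98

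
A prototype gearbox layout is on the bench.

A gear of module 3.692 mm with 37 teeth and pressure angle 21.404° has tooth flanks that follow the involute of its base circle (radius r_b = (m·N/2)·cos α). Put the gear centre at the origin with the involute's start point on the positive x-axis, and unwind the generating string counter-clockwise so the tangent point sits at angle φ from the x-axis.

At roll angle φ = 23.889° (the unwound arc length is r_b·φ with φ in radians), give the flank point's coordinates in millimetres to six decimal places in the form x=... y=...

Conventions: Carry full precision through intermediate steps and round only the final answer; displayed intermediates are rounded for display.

single-mesh involute tooth geometry (37T wheel at module 3.692)
pitch radius r_p = m·N/2 = 3.692·37/2 = 68.302000
base radius r_b = r_p·cos α = 68.302000·cos 21.404° = 63.591234
roll angle φ = 23.889° = 0.41694171 rad
x = r_b·(cos φ + φ·sin φ) = 68.880687
y = r_b·(sin φ − φ·cos φ) = 1.509849

x=68.880687 y=1.509849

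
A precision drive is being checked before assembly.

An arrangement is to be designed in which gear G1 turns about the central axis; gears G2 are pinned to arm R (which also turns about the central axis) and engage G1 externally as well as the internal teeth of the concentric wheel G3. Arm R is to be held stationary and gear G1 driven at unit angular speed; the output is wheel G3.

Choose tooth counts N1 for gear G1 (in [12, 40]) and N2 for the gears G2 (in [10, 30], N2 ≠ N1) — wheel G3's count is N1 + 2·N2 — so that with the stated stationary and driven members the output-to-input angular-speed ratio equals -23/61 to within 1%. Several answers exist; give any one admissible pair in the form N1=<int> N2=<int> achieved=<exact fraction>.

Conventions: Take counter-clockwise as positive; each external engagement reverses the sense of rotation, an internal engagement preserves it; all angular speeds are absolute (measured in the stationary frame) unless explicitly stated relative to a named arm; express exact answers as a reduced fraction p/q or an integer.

topology: planetary set — design target -23/61, arm = carrier (Willis)
Willis with ω_arm = 0: ω_ring/ω_sun = −N1/N3; set equal to -23/61  ⇒  N3/N1 = −1/(-23/61) = 61/23
N3 = N1 + 2·N2  ⇒  N2/N1 = (N3/N1 − 1)/2 = (61/23 − 1)/2 = 19/23
smallest multiple with N1 ≥ 12 and N2 ≥ 10: k = 1  ⇒  N1 = 1·23 = 23, N2 = 1·19 = 19 (N1 ≤ 40, N2 ≤ 30, N2 ≠ N1 ✓), N3 = 23 + 2·19 = 61
check: −N1/N3 with N1 = 23, N3 = 61 gives -23/61; |achieved − target| = 0 ≤ 23/6100 ✓

N1=23 N2=19 achieved=-23/61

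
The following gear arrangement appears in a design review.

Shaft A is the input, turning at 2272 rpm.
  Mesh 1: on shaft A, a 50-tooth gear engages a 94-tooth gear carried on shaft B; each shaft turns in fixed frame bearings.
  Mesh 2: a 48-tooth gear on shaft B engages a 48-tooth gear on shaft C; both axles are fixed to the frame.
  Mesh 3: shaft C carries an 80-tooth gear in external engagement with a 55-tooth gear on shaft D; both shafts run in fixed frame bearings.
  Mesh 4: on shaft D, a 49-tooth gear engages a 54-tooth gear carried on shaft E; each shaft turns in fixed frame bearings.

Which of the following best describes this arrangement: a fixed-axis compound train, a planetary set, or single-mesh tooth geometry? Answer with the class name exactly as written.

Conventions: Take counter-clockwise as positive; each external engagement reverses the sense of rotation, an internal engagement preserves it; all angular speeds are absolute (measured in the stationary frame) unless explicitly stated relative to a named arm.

fixed-axis compound train

recognized (5 fixed axles, 4 meshes): fixed-axis compound train
classification: fixed-axis compound train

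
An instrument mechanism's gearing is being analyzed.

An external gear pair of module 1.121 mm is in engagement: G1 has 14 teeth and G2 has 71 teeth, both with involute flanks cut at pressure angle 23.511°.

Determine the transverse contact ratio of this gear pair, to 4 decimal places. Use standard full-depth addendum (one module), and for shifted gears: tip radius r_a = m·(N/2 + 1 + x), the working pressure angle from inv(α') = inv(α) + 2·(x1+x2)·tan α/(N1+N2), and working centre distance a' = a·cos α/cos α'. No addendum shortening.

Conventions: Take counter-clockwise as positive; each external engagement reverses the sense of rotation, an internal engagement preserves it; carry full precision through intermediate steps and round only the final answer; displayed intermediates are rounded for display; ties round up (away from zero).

1.5030

topology: single-mesh involute geometry — m = 1.121, 14T/71T pair
base radii: r_b1 = 7.195570, r_b2 = 36.491817
tip radii: r_a1 = 8.968000, r_a2 = 40.916500
no profile shift: α' = α, a' = a
action lengths: √(r_a1²−r_b1²) = 5.352458, √(r_a2²−r_b2²) = 18.506952
base pitch p_b = π·m·cos α = 3.229364
CR = (5.352458 + 18.506952 − 47.642500·sin 23.51100°)/3.229364 = 1.502964
contact ratio ≈ 1.5030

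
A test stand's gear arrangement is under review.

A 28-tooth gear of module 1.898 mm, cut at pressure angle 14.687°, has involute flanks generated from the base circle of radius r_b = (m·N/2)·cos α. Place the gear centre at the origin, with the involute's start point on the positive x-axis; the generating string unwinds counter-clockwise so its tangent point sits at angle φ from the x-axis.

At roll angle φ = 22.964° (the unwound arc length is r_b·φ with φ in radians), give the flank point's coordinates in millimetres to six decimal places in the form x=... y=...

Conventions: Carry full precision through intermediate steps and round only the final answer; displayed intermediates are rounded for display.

x=27.686103 y=0.542822

topology: single-mesh involute geometry — m = 1.898, N = 28
pitch radius r_p = m·N/2 = 1.898·28/2 = 26.572000
base radius r_b = r_p·cos α = 26.572000·cos 14.687° = 25.703768
roll angle φ = 22.964° = 0.40079741 rad
x = r_b·(cos φ + φ·sin φ) = 27.686103
y = r_b·(sin φ − φ·cos φ) = 0.542822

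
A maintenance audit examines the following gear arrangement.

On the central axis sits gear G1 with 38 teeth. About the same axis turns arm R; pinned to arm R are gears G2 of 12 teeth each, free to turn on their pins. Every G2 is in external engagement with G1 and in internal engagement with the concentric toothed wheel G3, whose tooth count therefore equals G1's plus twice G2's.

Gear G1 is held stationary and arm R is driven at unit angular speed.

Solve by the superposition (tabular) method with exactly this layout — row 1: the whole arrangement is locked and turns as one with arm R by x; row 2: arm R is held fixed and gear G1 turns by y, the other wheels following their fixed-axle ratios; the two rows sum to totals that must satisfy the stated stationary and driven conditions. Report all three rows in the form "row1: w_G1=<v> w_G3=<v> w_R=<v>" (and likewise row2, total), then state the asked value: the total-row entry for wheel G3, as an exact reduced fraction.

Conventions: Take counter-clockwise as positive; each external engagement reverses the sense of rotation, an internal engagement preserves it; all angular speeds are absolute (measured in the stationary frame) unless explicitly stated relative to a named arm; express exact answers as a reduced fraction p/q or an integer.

planetary set (38T centre, 12T on arm, 62T internal) — Willis relation
superposition row 1 [locked train]: every member turns x
row 2: sun turns y, ring = −(38/62)·y, arm 0
boundary: total ω_sun = x + y = 0 and total ω_arm = x = 1  ⇒  y = -1, x = 1
row 2 ring = −(38/62)·(-1) = 19/31
totals (row 1 + row 2): sun 1 + (-1) = 0, ring 1 + 19/31 = 50/31, arm 1 + 0 = 1
asked cell (total, ring) = 50/31

row1: w_G1=1 w_G3=1 w_R=1
row2: w_G1=-1 w_G3=19/31 w_R=0
total: w_G1=0 w_G3=50/31 w_R=1
asked value: 50/31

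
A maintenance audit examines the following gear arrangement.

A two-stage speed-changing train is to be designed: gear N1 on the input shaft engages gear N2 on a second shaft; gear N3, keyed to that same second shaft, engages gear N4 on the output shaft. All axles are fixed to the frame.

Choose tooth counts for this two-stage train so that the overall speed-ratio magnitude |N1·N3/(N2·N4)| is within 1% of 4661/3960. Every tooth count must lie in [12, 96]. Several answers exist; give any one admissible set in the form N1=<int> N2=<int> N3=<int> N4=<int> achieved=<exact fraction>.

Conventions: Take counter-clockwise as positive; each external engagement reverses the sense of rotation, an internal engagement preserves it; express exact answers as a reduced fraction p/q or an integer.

design class (target 4661/3960): fixed-axis compound train
target = 4661/3960 in lowest terms: an exact hit needs N1·N3 = k·4661 and N2·N4 = k·3960 for one integer k, every count in [12, 96]; additionally prefer no 1:1 stage (N1 ≠ N2, N3 ≠ N4)
k = 1: N1·N3 = 4661 = 59·79, N2·N4 = 3960 = 44·90
achieved = 59·79/(44·90) = 4661/3960; |achieved − target| = 0 ≤ 4661/396000 ✓

N1=59 N2=44 N3=79 N4=90 achieved=4661/3960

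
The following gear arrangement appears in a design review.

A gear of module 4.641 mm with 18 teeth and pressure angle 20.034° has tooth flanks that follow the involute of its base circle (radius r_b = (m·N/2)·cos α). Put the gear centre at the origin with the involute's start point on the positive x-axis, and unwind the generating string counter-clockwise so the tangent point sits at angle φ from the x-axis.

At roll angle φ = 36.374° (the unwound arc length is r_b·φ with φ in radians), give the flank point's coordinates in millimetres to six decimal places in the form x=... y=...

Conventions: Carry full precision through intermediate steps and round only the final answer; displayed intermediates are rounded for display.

x=46.370183 y=3.213843

single-mesh involute tooth geometry (18T wheel at module 4.641)
pitch radius r_p = m·N/2 = 4.641·18/2 = 41.769000
base radius r_b = r_p·cos α = 41.769000·cos 20.034° = 39.241537
roll angle φ = 36.374° = 0.63484606 rad
x = r_b·(cos φ + φ·sin φ) = 46.370183
y = r_b·(sin φ − φ·cos φ) = 3.213843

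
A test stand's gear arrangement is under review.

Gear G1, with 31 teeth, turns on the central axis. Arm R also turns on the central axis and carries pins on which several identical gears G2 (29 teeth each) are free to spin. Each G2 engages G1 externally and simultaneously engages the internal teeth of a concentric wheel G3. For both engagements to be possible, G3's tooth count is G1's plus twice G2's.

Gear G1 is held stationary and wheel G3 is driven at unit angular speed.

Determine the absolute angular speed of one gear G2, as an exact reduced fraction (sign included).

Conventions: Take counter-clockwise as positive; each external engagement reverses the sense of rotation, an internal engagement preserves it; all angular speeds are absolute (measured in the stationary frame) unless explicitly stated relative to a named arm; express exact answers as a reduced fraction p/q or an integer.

topology: planetary set — G1 31T / G2 29T / G3 89T, arm = carrier (Willis)
ring teeth: 31 + 2·29 = 89
31(ω_sun−ω_arm) = −89(ω_ring−ω_arm),  ω_sun = 0, ω_ring = 1
31(0−ω_arm) = −89(1−ω_arm)  ⇒  120·ω_arm = 89  ⇒  ω_arm = 89/120
sun–planet mesh: 31·(0−89/120) = −29·(ω_p−ω_arm)  ⇒  ω_p−ω_arm = 2759/3480
ω_p = 89/120 + 2759/3480 = 89/58
exact speed ratio = 89/58

89/58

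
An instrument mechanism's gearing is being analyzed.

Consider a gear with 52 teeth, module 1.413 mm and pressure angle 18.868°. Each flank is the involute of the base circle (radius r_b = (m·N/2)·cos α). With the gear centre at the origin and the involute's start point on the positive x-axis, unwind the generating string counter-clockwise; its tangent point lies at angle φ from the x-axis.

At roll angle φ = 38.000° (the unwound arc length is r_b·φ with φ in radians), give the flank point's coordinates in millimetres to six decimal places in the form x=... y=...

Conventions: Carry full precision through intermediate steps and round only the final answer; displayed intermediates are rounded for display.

x=41.589227 y=3.234191

class = single-mesh tooth geometry [base-circle involute, m = 1.413, 52T]
pitch radius r_p = m·N/2 = 1.413·52/2 = 36.738000
base radius r_b = r_p·cos α = 36.738000·cos 18.868° = 34.763925
roll angle φ = 38.000° = 0.66322512 rad
x = r_b·(cos φ + φ·sin φ) = 41.589227
y = r_b·(sin φ − φ·cos φ) = 3.234191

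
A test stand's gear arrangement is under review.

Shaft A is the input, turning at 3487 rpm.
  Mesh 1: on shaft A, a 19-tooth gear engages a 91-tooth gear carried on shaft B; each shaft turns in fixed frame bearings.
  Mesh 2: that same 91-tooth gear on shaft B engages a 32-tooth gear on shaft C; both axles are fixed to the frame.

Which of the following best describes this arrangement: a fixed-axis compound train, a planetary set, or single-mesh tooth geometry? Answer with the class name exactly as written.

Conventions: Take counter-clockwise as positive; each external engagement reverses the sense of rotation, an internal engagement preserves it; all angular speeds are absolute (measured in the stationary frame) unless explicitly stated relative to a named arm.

class = fixed-axis compound train [2 meshes; 2 ratios multiply, 2 sense flips]
classification: fixed-axis compound train

fixed-axis compound train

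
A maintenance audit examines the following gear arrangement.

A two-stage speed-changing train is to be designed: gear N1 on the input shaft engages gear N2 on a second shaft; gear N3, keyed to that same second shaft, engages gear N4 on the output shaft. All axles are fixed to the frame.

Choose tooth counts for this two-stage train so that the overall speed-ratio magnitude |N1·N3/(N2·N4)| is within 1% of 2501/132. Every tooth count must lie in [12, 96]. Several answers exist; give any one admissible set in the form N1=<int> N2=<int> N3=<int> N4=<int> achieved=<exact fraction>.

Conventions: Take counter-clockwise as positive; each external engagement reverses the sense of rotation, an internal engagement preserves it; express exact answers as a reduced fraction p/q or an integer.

N1=61 N2=12 N3=82 N4=22 achieved=2501/132

design class (target 2501/132): fixed-axis compound train
target = 2501/132 in lowest terms: an exact hit needs N1·N3 = k·2501 and N2·N4 = k·132 for one integer k, every count in [12, 96]; additionally prefer no 1:1 stage (N1 ≠ N2, N3 ≠ N4)
k = 1: no 1:1-free in-range split of k·2501 and k·132 into factor pairs; take k = 2
k = 2: N1·N3 = 5002 = 61·82, N2·N4 = 264 = 12·22
achieved = 61·82/(12·22) = 2501/132; |achieved − target| = 0 ≤ 2501/13200 ✓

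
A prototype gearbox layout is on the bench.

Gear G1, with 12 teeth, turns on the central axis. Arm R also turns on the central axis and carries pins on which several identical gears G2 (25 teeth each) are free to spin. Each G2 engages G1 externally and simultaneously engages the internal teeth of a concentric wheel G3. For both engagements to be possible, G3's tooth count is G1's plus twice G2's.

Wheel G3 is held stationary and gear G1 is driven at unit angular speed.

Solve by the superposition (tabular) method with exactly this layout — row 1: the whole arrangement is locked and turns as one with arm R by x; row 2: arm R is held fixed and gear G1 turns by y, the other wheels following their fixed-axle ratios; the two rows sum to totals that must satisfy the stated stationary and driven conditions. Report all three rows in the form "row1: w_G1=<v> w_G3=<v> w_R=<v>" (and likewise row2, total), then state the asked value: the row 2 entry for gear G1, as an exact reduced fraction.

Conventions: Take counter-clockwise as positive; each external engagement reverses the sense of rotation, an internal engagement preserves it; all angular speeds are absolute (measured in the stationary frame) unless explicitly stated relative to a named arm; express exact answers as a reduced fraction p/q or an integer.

row1: w_G1=6/37 w_G3=6/37 w_R=6/37
row2: w_G1=31/37 w_G3=-6/37 w_R=0
total: w_G1=1 w_G3=0 w_R=6/37
asked value: 31/37

topology: planetary set — G1 12T / G2 25T / G3 62T, arm = carrier (Willis)
row 1 (train locked, turned with arm): all members turn x
row 2 (arm held, sun turns y): ω_ring = −(12/62)·y, ω_arm = 0
boundary: total ω_ring = x − (12/62)·y = 0 and total ω_sun = x + y = 1  ⇒  y = 31/37, x = 6/37
row 2 ring = −(12/62)·31/37 = -6/37
totals (row 1 + row 2): sun 6/37 + 31/37 = 1, ring 6/37 + (-6/37) = 0, arm 6/37 + 0 = 6/37
asked cell (row2, sun) = 31/37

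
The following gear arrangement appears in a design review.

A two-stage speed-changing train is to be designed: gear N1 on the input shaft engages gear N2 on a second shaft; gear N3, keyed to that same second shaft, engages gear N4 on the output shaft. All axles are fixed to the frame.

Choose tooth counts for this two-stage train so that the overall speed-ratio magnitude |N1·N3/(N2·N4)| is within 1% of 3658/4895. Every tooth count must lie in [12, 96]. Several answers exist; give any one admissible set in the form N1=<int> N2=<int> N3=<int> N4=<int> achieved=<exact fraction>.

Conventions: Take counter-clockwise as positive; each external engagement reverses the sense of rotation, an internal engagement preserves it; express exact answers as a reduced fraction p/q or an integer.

N1=59 N2=55 N3=62 N4=89 achieved=3658/4895

topology: fixed-axis compound train — 2 stages, target 3658/4895
target = 3658/4895 in lowest terms: an exact hit needs N1·N3 = k·3658 and N2·N4 = k·4895 for one integer k, every count in [12, 96]; additionally prefer no 1:1 stage (N1 ≠ N2, N3 ≠ N4)
k = 1: N1·N3 = 3658 = 59·62, N2·N4 = 4895 = 55·89
achieved = 59·62/(55·89) = 3658/4895; |achieved − target| = 0 ≤ 1829/244750 ✓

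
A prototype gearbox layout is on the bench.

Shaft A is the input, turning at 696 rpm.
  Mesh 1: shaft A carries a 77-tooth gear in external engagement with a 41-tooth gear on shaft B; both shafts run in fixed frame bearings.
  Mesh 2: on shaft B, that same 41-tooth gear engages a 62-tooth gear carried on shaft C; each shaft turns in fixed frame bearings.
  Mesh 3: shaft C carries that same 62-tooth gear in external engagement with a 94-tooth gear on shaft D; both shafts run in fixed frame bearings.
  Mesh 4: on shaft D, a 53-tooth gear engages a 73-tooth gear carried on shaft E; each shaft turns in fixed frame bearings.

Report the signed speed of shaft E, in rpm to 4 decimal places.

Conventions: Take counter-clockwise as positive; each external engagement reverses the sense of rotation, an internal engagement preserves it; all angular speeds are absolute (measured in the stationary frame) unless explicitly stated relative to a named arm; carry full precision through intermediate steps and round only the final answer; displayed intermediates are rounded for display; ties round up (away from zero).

+413.9283 rpm

class = fixed-axis compound train [4 meshes; 4 ratios multiply, 4 sense flips]
mesh 1 [77T→41T]: ω = 696.0000×77/41 = 1307.1220 rpm, sense flips to −
mesh 2 [41T→62T]: ω = 1307.1220×41/62 = 864.3871 rpm, sense flips to +
mesh 3 [62T→94T]: ω = 864.3871×62/94 = 570.1277 rpm, sense flips to −
mesh 4 [53T→73T]: ω = 570.1277×53/73 = 413.9283 rpm, sense flips to +
signed output speed = +413.9283 rpm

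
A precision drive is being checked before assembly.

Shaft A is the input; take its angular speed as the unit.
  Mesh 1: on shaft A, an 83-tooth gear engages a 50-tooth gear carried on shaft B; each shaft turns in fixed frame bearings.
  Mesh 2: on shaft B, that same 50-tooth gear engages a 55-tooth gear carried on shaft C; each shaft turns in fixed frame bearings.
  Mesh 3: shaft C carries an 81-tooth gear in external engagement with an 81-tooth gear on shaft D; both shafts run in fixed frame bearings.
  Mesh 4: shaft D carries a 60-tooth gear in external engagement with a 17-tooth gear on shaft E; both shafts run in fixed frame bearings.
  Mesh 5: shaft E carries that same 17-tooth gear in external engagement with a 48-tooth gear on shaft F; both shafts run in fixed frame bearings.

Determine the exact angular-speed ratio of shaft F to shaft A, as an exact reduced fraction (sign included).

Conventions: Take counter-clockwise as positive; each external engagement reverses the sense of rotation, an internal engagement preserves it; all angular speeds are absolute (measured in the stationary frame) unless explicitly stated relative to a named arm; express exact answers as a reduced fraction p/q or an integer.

class = fixed-axis compound train [5 meshes; 5 ratios multiply, 5 sense flips]
mesh 1 [83T→50T]: running ratio 83/50, sense −
mesh 2 [50T→55T]: running ratio 83/55, sense +
mesh 3 [81T→81T]: running ratio 83/55, sense −
mesh 4 [60T→17T]: running ratio 996/187, sense +
mesh 5 [17T→48T]: running ratio 83/44, sense −
ω_out/ω_in = -83/44

-83/44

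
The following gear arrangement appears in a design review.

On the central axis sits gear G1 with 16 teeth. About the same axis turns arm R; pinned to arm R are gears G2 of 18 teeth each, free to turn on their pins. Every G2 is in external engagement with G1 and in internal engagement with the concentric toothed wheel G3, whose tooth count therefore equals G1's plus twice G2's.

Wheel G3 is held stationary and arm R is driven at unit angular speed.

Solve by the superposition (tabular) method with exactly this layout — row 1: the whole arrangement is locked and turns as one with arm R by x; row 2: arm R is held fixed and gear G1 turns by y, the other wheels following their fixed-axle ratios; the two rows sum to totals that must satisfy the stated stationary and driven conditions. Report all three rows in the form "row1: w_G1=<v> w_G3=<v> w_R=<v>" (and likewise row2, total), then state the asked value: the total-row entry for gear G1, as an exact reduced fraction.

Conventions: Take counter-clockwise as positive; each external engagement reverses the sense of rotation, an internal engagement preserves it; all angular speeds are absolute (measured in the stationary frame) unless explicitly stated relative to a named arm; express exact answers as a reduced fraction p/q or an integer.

row1: w_G1=1 w_G3=1 w_R=1
row2: w_G1=13/4 w_G3=-1 w_R=0
total: w_G1=17/4 w_G3=0 w_R=1
asked value: 17/4

recognized (axles ride arm R): planetary set, 16/18/52 teeth
superposition row 1 [locked train]: every member turns x
row 2 — arm fixed, fixed-axis ratios: sun y, ring −(16/52)·y, arm 0
boundary: total ω_ring = x − (16/52)·y = 0 and total ω_arm = x = 1  ⇒  y = 13/4, x = 1
row 2 ring = −(16/52)·13/4 = -1
totals (row 1 + row 2): sun 1 + 13/4 = 17/4, ring 1 + (-1) = 0, arm 1 + 0 = 1
asked cell (total, sun) = 17/4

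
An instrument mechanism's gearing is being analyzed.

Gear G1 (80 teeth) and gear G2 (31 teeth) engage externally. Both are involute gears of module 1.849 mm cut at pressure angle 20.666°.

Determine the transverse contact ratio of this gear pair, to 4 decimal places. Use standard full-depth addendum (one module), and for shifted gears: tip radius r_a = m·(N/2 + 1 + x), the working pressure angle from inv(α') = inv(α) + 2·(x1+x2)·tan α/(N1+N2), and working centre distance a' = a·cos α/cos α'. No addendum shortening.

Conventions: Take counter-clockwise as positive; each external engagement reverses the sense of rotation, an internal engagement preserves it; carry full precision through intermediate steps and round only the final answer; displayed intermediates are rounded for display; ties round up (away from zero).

class = single-mesh tooth geometry [involute pair 80T × 31T, m = 1.849]
base radii: r_b1 = 69.200942, r_b2 = 26.815365
tip radii: r_a1 = 75.809000, r_a2 = 30.508500
no profile shift: α' = α, a' = a
action lengths: √(r_a1²−r_b1²) = 30.955357, √(r_a2²−r_b2²) = 14.550078
base pitch p_b = π·m·cos α = 5.435029
CR = (30.955357 + 14.550078 − 102.619500·sin 20.66600°)/5.435029 = 1.709097
contact ratio ≈ 1.7091

1.7091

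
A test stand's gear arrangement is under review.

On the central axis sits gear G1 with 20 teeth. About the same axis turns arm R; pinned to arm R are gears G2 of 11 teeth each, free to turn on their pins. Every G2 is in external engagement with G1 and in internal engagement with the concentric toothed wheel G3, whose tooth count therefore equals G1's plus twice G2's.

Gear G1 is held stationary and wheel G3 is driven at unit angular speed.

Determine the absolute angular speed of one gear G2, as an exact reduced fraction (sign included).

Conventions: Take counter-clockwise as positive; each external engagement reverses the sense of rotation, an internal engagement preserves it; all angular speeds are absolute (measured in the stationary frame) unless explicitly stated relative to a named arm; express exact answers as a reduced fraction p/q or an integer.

21/11

planetary set (20T centre, 11T on arm, 42T internal) — Willis relation
ring teeth: 20 + 2·11 = 42
20(ω_sun−ω_arm) = −42(ω_ring−ω_arm),  ω_sun = 0, ω_ring = 1
20(0−ω_arm) = −42(1−ω_arm)  ⇒  62·ω_arm = 42  ⇒  ω_arm = 21/31
sun–planet mesh: 20·(0−21/31) = −11·(ω_p−ω_arm)  ⇒  ω_p−ω_arm = 420/341
ω_p = 21/31 + 420/341 = 21/11
exact speed ratio = 21/11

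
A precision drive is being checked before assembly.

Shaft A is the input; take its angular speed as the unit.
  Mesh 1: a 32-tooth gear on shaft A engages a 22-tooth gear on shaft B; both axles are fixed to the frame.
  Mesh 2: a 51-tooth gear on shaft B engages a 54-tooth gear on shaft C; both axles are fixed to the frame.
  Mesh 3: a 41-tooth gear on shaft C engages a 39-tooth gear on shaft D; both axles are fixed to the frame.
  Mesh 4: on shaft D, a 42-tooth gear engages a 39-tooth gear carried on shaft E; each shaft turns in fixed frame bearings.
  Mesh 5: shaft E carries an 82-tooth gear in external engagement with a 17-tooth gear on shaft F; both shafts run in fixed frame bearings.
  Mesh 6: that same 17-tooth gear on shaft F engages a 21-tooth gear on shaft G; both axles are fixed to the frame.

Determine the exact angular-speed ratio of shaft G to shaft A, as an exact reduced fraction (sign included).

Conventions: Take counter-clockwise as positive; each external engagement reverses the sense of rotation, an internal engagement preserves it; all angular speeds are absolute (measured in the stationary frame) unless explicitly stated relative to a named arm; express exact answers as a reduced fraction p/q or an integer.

class = fixed-axis compound train [6 meshes; 6 ratios multiply, 6 sense flips]
mesh 1 [32T→22T]: running ratio 16/11, sense −
mesh 2 [51T→54T]: running ratio 136/99, sense +
mesh 3 [41T→39T]: running ratio 5576/3861, sense −
mesh 4 [42T→39T]: running ratio 78064/50193, sense +
mesh 5 [82T→17T]: running ratio 376544/50193, sense −
mesh 6 [17T→21T]: running ratio 914464/150579, sense +
ω_out/ω_in = 914464/150579

914464/150579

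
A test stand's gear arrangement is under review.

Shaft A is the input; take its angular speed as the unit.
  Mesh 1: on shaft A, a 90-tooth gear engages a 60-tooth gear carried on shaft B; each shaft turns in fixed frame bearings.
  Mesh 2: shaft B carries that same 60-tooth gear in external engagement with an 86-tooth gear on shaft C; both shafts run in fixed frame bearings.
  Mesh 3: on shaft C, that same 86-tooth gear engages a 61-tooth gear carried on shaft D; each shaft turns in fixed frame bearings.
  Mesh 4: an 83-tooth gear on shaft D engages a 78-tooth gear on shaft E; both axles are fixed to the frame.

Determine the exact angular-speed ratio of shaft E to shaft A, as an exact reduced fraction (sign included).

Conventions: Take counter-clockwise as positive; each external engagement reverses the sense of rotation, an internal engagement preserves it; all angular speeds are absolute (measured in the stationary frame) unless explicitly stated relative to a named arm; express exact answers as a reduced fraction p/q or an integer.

1245/793

class = fixed-axis compound train [4 meshes; 4 ratios multiply, 4 sense flips]
mesh 1 [90T→60T]: running ratio 3/2, sense −
mesh 2 [60T→86T]: running ratio 45/43, sense +
mesh 3 [86T→61T]: running ratio 90/61, sense −
mesh 4 [83T→78T]: running ratio 1245/793, sense +
ω_out/ω_in = 1245/793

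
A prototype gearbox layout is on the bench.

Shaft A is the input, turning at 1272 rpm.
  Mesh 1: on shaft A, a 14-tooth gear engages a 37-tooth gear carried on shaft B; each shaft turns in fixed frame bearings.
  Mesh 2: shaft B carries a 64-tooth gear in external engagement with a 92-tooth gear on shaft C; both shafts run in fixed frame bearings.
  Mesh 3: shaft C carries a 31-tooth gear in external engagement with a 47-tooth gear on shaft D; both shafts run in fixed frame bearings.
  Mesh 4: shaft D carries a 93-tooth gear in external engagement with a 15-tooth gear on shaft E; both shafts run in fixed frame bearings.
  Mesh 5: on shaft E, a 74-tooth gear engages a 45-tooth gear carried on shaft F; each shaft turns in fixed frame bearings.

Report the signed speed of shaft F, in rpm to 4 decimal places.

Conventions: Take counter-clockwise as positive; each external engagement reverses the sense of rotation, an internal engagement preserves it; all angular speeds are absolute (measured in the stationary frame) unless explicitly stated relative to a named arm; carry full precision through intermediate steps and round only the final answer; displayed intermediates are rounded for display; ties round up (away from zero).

-2251.5433 rpm

class = fixed-axis compound train [5 meshes; 5 ratios multiply, 5 sense flips]
mesh 1 [14T→37T]: ω = 1272.0000×14/37 = 481.2973 rpm, sense flips to −
mesh 2 [64T→92T]: ω = 481.2973×64/92 = 334.8155 rpm, sense flips to +
mesh 3 [31T→47T]: ω = 334.8155×31/47 = 220.8358 rpm, sense flips to −
mesh 4 [93T→15T]: ω = 220.8358×93/15 = 1369.1817 rpm, sense flips to +
mesh 5 [74T→45T]: ω = 1369.1817×74/45 = 2251.5433 rpm, sense flips to −
signed output speed = -2251.5433 rpm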